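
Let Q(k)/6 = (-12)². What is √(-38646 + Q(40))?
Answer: 3*I*√4198 ≈ 194.38*I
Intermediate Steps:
Q(k) = 864 (Q(k) = 6*(-12)² = 6*144 = 864)
√(-38646 + Q(40)) = √(-38646 + 864) = √(-37782) = 3*I*√4198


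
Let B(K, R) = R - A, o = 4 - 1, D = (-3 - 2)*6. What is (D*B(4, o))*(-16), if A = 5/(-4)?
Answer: 2040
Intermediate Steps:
D = -30 (D = -5*6 = -30)
A = -5/4 (A = 5*(-¼) = -5/4 ≈ -1.2500)
o = 3
B(K, R) = 5/4 + R (B(K, R) = R - 1*(-5/4) = R + 5/4 = 5/4 + R)
(D*B(4, o))*(-16) = -30*(5/4 + 3)*(-16) = -30*17/4*(-16) = -255/2*(-16) = 2040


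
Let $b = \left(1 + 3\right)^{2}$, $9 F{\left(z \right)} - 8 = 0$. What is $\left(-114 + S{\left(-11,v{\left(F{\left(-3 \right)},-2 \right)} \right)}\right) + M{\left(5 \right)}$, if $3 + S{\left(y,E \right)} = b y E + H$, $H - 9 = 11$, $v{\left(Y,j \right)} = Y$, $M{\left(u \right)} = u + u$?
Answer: $- \frac{2191}{9} \approx -243.44$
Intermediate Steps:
$F{\left(z \right)} = \frac{8}{9}$ ($F{\left(z \right)} = \frac{8}{9} + \frac{1}{9} \cdot 0 = \frac{8}{9} + 0 = \frac{8}{9}$)
$M{\left(u \right)} = 2 u$
$b = 16$ ($b = 4^{2} = 16$)
$H = 20$ ($H = 9 + 11 = 20$)
$S{\left(y,E \right)} = 17 + 16 E y$ ($S{\left(y,E \right)} = -3 + \left(16 y E + 20\right) = -3 + \left(16 E y + 20\right) = -3 + \left(20 + 16 E y\right) = 17 + 16 E y$)
$\left(-114 + S{\left(-11,v{\left(F{\left(-3 \right)},-2 \right)} \right)}\right) + M{\left(5 \right)} = \left(-114 + \left(17 + 16 \cdot \frac{8}{9} \left(-11\right)\right)\right) + 2 \cdot 5 = \left(-114 + \left(17 - \frac{1408}{9}\right)\right) + 10 = \left(-114 - \frac{1255}{9}\right) + 10 = - \frac{2281}{9} + 10 = - \frac{2191}{9}$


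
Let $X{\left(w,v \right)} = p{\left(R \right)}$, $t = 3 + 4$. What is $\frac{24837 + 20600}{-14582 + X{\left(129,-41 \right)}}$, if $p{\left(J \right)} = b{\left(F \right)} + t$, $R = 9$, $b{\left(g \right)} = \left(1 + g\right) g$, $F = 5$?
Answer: $- \frac{45437}{14545} \approx -3.1239$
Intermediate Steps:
$t = 7$
$b{\left(g \right)} = g \left(1 + g\right)$
$p{\left(J \right)} = 37$ ($p{\left(J \right)} = 5 \left(1 + 5\right) + 7 = 5 \cdot 6 + 7 = 30 + 7 = 37$)
$X{\left(w,v \right)} = 37$
$\frac{24837 + 20600}{-14582 + X{\left(129,-41 \right)}} = \frac{24837 + 20600}{-14582 + 37} = \frac{45437}{-14545} = 45437 \left(- \frac{1}{14545}\right) = - \frac{45437}{14545}$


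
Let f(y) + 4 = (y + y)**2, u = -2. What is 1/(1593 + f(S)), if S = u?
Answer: 1/1605 ≈ 0.00062305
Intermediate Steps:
S = -2
f(y) = -4 + 4*y**2 (f(y) = -4 + (y + y)**2 = -4 + (2*y)**2 = -4 + 4*y**2)
1/(1593 + f(S)) = 1/(1593 + (-4 + 4*(-2)**2)) = 1/(1593 + (-4 + 4*4)) = 1/(1593 + (-4 + 16)) = 1/(1593 + 12) = 1/1605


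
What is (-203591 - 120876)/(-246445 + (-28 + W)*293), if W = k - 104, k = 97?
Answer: 324467/256700 ≈ 1.2640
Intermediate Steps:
W = -7 (W = 97 - 104 = -7)
(-203591 - 120876)/(-246445 + (-28 + W)*293) = (-203591 - 120876)/(-246445 + (-28 - 7)*293) = -324467/(-246445 - 35*293) = -324467/(-246445 - 10255) = -324467/(-256700) = -324467*(-1/256700) = 324467/256700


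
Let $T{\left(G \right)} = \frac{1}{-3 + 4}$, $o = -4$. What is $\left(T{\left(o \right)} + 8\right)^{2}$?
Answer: $81$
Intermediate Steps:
$T{\left(G \right)} = 1$ ($T{\left(G \right)} = 1^{-1} = 1$)
$\left(T{\left(o \right)} + 8\right)^{2} = \left(1 + 8\right)^{2} = 9^{2} = 81$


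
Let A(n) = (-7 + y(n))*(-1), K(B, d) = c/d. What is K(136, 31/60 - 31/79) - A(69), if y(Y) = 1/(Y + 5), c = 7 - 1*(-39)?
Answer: 15830447/43586 ≈ 363.20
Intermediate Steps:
c = 46 (c = 7 + 39 = 46)
y(Y) = 1/(5 + Y)
K(B, d) = 46/d
A(n) = 7 - 1/(5 + n) (A(n) = (-7 + 1/(5 + n))*(-1) = 7 - 1/(5 + n))
K(136, 31/60 - 31/79) - A(69) = 46/(31/60 - 31/79) - (34 + 7*69)/(5 + 69) = 46/(31*(1/60) - 31*1/79) - (34 + 483)/74 = 46/(31/60 - 31/79) - 517/74 = 46/(589/4740) - 1*517/74 = 46*(4740/589) - 517/74 = 218040/589 - 517/74 = 15830447/43586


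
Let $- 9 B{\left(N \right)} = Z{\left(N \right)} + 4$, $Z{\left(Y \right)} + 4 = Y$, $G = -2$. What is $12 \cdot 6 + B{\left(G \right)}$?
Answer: $\frac{650}{9} \approx 72.222$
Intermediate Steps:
$Z{\left(Y \right)} = -4 + Y$
$B{\left(N \right)} = - \frac{N}{9}$ ($B{\left(N \right)} = - \frac{\left(-4 + N\right) + 4}{9} = - \frac{N}{9}$)
$12 \cdot 6 + B{\left(G \right)} = 12 \cdot 6 - - \frac{2}{9} = 72 + \frac{2}{9} = \frac{650}{9}$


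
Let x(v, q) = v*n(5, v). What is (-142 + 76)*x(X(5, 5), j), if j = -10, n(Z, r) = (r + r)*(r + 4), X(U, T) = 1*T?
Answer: -29700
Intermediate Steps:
X(U, T) = T
n(Z, r) = 2*r*(4 + r) (n(Z, r) = (2*r)*(4 + r) = 2*r*(4 + r))
x(v, q) = 2*v²*(4 + v) (x(v, q) = v*(2*v*(4 + v)) = 2*v²*(4 + v))
(-142 + 76)*x(X(5, 5), j) = (-142 + 76)*(2*5²*(4 + 5)) = -132*25*9 = -66*450 = -29700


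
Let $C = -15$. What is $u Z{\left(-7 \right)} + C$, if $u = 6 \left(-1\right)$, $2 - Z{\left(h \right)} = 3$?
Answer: $-9$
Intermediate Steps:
$Z{\left(h \right)} = -1$ ($Z{\left(h \right)} = 2 - 3 = -1$)
$u = -6$
$u Z{\left(-7 \right)} + C = \left(-6\right) \left(-1\right) - 15 = 6 - 15 = -9$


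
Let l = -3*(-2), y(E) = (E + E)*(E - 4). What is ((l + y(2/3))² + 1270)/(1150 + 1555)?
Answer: 103066/219105 ≈ 0.47040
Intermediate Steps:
y(E) = 2*E*(-4 + E) (y(E) = (2*E)*(-4 + E) = 2*E*(-4 + E))
l = 6
((l + y(2/3))² + 1270)/(1150 + 1555) = ((6 + 2*(2/3)*(-4 + 2/3))² + 1270)/(1150 + 1555) = ((6 + 2*(2*(⅓))*(-4 + 2*(⅓)))² + 1270)/2705 = ((6 + 2*(⅔)*(-4 + ⅔))² + 1270)*(1/2705) = ((6 + 2*(⅔)*(-10/3))² + 1270)*(1/2705) = ((6 - 40/9)² + 1270)*(1/2705) = ((14/9)² + 1270)*(1/2705) = (196/81 + 1270)*(1/2705) = (103066/81)*(1/2705) = 103066/219105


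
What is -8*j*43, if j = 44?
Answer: -15136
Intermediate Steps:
-8*j*43 = -8*44*43 = -352*43 = -15136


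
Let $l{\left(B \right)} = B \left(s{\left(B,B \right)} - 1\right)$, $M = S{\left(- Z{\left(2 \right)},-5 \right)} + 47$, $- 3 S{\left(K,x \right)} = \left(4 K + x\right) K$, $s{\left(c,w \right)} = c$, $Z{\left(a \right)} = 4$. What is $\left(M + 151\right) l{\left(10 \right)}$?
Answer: $15300$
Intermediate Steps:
$S{\left(K,x \right)} = - \frac{K \left(x + 4 K\right)}{3}$ ($S{\left(K,x \right)} = - \frac{\left(4 K + x\right) K}{3} = - \frac{\left(x + 4 K\right) K}{3} = - \frac{K \left(x + 4 K\right)}{3}$)
$M = 19$ ($M = - \frac{\left(-1\right) 4 \left(-5 + 4 \left(\left(-1\right) 4\right)\right)}{3} + 47 = \left(- \frac{1}{3}\right) \left(-4\right) \left(-5 + 4 \left(-4\right)\right) + 47 = \left(- \frac{1}{3}\right) \left(-4\right) \left(-5 - 16\right) + 47 = \left(- \frac{1}{3}\right) \left(-4\right) \left(-21\right) + 47 = -28 + 47 = 19$)
$l{\left(B \right)} = B \left(-1 + B\right)$ ($l{\left(B \right)} = B \left(B - 1\right) = B \left(-1 + B\right)$)
$\left(M + 151\right) l{\left(10 \right)} = \left(19 + 151\right) 10 \left(-1 + 10\right) = 170 \cdot 10 \cdot 9 = 170 \cdot 90 = 15300$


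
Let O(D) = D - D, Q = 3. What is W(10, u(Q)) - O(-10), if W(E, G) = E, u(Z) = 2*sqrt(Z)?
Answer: 10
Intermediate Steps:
O(D) = 0
W(10, u(Q)) - O(-10) = 10 - 1*0 = 10 + 0 = 10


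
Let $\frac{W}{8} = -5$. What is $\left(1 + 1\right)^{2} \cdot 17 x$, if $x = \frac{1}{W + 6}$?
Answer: $-2$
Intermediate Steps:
$W = -40$ ($W = 8 \left(-5\right) = -40$)
$x = - \frac{1}{34}$ ($x = \frac{1}{-40 + 6} = \frac{1}{-34} = - \frac{1}{34} \approx -0.029412$)
$\left(1 + 1\right)^{2} \cdot 17 x = \left(1 + 1\right)^{2} \cdot 17 \left(- \frac{1}{34}\right) = 2^{2} \cdot 17 \left(- \frac{1}{34}\right) = 4 \cdot 17 \left(- \frac{1}{34}\right) = 68 \left(- \frac{1}{34}\right) = -2$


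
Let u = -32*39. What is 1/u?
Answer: -1/1248 ≈ -0.00080128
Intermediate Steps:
u = -1248
1/u = 1/(-1248) = -1/1248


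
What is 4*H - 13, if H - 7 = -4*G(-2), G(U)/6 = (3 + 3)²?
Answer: -3441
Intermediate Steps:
G(U) = 216 (G(U) = 6*(3 + 3)² = 6*6² = 6*36 = 216)
H = -857 (H = 7 - 4*216 = 7 - 864 = -857)
4*H - 13 = 4*(-857) - 13 = -3428 - 13 = -3441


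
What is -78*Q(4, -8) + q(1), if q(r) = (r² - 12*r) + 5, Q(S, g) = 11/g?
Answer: 405/4 ≈ 101.25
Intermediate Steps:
q(r) = 5 + r² - 12*r
-78*Q(4, -8) + q(1) = -858/(-8) + (5 + 1² - 12*1) = -858*(-1)/8 + (5 + 1 - 12) = -78*(-11/8) - 6 = 429/4 - 6 = 405/4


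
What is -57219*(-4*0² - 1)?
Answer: 57219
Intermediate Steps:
-57219*(-4*0² - 1) = -57219*(-4*0 - 1) = -57219*(0 - 1) = -57219*(-1) = 57219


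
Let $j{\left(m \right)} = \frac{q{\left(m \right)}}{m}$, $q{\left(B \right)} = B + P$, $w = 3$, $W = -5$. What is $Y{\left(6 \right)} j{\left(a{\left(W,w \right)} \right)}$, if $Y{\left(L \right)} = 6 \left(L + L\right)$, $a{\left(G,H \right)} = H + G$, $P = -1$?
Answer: $108$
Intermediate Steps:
$a{\left(G,H \right)} = G + H$
$q{\left(B \right)} = -1 + B$ ($q{\left(B \right)} = B - 1 = -1 + B$)
$Y{\left(L \right)} = 12 L$ ($Y{\left(L \right)} = 6 \cdot 2 L = 12 L$)
$j{\left(m \right)} = \frac{-1 + m}{m}$
$Y{\left(6 \right)} j{\left(a{\left(W,w \right)} \right)} = 12 \cdot 6 \frac{-1 + \left(-5 + 3\right)}{-5 + 3} = 72 \frac{-1 - 2}{-2} = 72 \left(\left(- \frac{1}{2}\right) \left(-3\right)\right) = 72 \cdot \frac{3}{2} = 108$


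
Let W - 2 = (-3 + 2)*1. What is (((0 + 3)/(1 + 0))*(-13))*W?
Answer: -39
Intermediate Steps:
W = 1 (W = 2 + (-3 + 2)*1 = 2 - 1*1 = 2 - 1 = 1)
(((0 + 3)/(1 + 0))*(-13))*W = (((0 + 3)/(1 + 0))*(-13))*1 = ((3/1)*(-13))*1 = ((3*1)*(-13))*1 = (3*(-13))*1 = -39*1 = -39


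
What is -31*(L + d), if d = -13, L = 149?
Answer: -4216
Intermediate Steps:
-31*(L + d) = -31*(149 - 13) = -31*136 = -4216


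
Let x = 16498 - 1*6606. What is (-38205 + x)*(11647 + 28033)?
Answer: -1123459840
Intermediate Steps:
x = 9892 (x = 16498 - 6606 = 9892)
(-38205 + x)*(11647 + 28033) = (-38205 + 9892)*(11647 + 28033) = -28313*39680 = -1123459840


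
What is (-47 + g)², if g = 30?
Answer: 289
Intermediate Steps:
(-47 + g)² = (-47 + 30)² = (-17)² = 289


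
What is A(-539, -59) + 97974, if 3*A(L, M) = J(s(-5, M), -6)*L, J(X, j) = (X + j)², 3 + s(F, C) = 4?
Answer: 280447/3 ≈ 93482.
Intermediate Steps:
s(F, C) = 1 (s(F, C) = -3 + 4 = 1)
A(L, M) = 25*L/3 (A(L, M) = ((1 - 6)²*L)/3 = ((-5)²*L)/3 = (25*L)/3 = 25*L/3)
A(-539, -59) + 97974 = (25/3)*(-539) + 97974 = -13475/3 + 97974 = 280447/3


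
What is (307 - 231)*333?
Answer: 25308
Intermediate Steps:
(307 - 231)*333 = 76*333 = 25308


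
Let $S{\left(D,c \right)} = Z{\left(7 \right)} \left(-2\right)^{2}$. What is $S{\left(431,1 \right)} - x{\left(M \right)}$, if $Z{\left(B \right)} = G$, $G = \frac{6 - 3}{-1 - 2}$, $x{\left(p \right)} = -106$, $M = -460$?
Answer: $102$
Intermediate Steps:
$G = -1$ ($G = \frac{3}{-3} = 3 \left(- \frac{1}{3}\right) = -1$)
$Z{\left(B \right)} = -1$
$S{\left(D,c \right)} = -4$ ($S{\left(D,c \right)} = - \left(-2\right)^{2} = \left(-1\right) 4 = -4$)
$S{\left(431,1 \right)} - x{\left(M \right)} = -4 - -106 = -4 + 106 = 102$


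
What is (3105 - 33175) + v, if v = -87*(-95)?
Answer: -21805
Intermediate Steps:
v = 8265
(3105 - 33175) + v = (3105 - 33175) + 8265 = -30070 + 8265 = -21805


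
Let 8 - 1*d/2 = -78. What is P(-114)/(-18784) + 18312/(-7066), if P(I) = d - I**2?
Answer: -15834889/8295484 ≈ -1.9089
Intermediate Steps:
d = 172 (d = 16 - 2*(-78) = 16 + 156 = 172)
P(I) = 172 - I**2
P(-114)/(-18784) + 18312/(-7066) = (172 - 1*(-114)**2)/(-18784) + 18312/(-7066) = (172 - 1*12996)*(-1/18784) + 18312*(-1/7066) = (172 - 12996)*(-1/18784) - 9156/3533 = -12824*(-1/18784) - 9156/3533 = 1603/2348 - 9156/3533 = -15834889/8295484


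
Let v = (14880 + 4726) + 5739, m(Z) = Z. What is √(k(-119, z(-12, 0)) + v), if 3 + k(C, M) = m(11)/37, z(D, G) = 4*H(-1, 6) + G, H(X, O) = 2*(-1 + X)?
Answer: 3*√3854845/37 ≈ 159.19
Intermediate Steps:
H(X, O) = -2 + 2*X
z(D, G) = -16 + G (z(D, G) = 4*(-2 + 2*(-1)) + G = 4*(-2 - 2) + G = 4*(-4) + G = -16 + G)
v = 25345 (v = 19606 + 5739 = 25345)
k(C, M) = -100/37 (k(C, M) = -3 + 11/37 = -100/37)
√(k(-119, z(-12, 0)) + v) = √(-100/37 + 25345) = √(937665/37) = 3*√3854845/37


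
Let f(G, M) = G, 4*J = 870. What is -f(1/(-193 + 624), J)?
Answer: -1/431 ≈ -0.0023202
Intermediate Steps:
J = 435/2 (J = (¼)*870 = 435/2 ≈ 217.50)
-f(1/(-193 + 624), J) = -1/(-193 + 624) = -1/431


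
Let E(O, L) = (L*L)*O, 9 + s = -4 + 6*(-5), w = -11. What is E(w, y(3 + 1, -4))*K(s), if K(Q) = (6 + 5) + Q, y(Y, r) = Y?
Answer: 5632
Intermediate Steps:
s = -43 (s = -9 + (-4 + 6*(-5)) = -9 + (-4 - 30) = -9 - 34 = -43)
E(O, L) = O*L**2 (E(O, L) = L**2*O = O*L**2)
K(Q) = 11 + Q
E(w, y(3 + 1, -4))*K(s) = (-11*(3 + 1)**2)*(11 - 43) = -11*4**2*(-32) = -11*16*(-32) = -176*(-32) = 5632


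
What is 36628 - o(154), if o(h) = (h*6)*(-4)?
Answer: 40324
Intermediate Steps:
o(h) = -24*h (o(h) = (6*h)*(-4) = -24*h)
36628 - o(154) = 36628 - (-24)*154 = 36628 - 1*(-3696) = 36628 + 3696 = 40324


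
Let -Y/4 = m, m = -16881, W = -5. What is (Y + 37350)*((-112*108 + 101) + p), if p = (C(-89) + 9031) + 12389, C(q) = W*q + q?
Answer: 1025772594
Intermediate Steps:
C(q) = -4*q (C(q) = -5*q + q = -4*q)
p = 21776 (p = (-4*(-89) + 9031) + 12389 = (356 + 9031) + 12389 = 9387 + 12389 = 21776)
Y = 67524 (Y = -4*(-16881) = 67524)
(Y + 37350)*((-112*108 + 101) + p) = (67524 + 37350)*((-112*108 + 101) + 21776) = 104874*((-12096 + 101) + 21776) = 104874*(-11995 + 21776) = 104874*9781 = 1025772594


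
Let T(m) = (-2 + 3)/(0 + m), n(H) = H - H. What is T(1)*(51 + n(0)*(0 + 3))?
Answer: 51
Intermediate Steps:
n(H) = 0
T(m) = 1/m
T(1)*(51 + n(0)*(0 + 3)) = (51 + 0*(0 + 3))/1 = 1*(51 + 0*3) = 1*(51 + 0) = 1*51 = 51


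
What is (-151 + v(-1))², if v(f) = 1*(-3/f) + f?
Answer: 22201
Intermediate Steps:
v(f) = f - 3/f (v(f) = -3/f + f = f - 3/f)
(-151 + v(-1))² = (-151 + (-1 - 3/(-1)))² = (-151 + (-1 - 3*(-1)))² = (-151 + (-1 + 3))² = (-151 + 2)² = (-149)² = 22201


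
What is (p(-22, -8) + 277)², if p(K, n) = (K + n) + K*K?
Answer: 534361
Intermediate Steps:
p(K, n) = K + n + K² (p(K, n) = (K + n) + K² = K + n + K²)
(p(-22, -8) + 277)² = ((-22 - 8 + (-22)²) + 277)² = ((-22 - 8 + 484) + 277)² = (454 + 277)² = 731² = 534361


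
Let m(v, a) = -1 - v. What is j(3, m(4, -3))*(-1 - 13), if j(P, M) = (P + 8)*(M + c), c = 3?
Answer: 308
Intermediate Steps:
j(P, M) = (3 + M)*(8 + P) (j(P, M) = (P + 8)*(M + 3) = (8 + P)*(3 + M) = (3 + M)*(8 + P))
j(3, m(4, -3))*(-1 - 13) = (24 + 3*3 + 8*(-1 - 1*4) + (-1 - 1*4)*3)*(-1 - 13) = (24 + 9 + 8*(-1 - 4) + (-1 - 4)*3)*(-14) = (24 + 9 + 8*(-5) - 5*3)*(-14) = (24 + 9 - 40 - 15)*(-14) = -22*(-14) = 308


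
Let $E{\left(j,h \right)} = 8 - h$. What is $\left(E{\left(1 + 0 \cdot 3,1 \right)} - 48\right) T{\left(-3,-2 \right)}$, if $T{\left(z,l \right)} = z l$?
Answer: $-246$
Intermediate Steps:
$T{\left(z,l \right)} = l z$
$\left(E{\left(1 + 0 \cdot 3,1 \right)} - 48\right) T{\left(-3,-2 \right)} = \left(\left(8 - 1\right) - 48\right) \left(\left(-2\right) \left(-3\right)\right) = \left(\left(8 - 1\right) - 48\right) 6 = \left(7 - 48\right) 6 = \left(-41\right) 6 = -246$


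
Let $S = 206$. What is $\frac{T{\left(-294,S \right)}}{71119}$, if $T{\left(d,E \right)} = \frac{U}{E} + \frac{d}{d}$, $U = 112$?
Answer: $\frac{159}{7325257} \approx 2.1706 \cdot 10^{-5}$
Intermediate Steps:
$T{\left(d,E \right)} = 1 + \frac{112}{E}$ ($T{\left(d,E \right)} = \frac{112}{E} + \frac{d}{d} = \frac{112}{E} + 1 = 1 + \frac{112}{E}$)
$\frac{T{\left(-294,S \right)}}{71119} = \frac{\frac{1}{206} \left(112 + 206\right)}{71119} = \frac{1}{206} \cdot 318 \cdot \frac{1}{71119} = \frac{159}{103} \cdot \frac{1}{71119} = \frac{159}{7325257}$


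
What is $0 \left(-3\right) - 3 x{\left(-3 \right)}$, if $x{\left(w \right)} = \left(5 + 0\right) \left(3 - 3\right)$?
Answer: $0$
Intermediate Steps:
$x{\left(w \right)} = 0$ ($x{\left(w \right)} = 5 \cdot 0 = 0$)
$0 \left(-3\right) - 3 x{\left(-3 \right)} = 0 \left(-3\right) - 0 = 0 + 0 = 0$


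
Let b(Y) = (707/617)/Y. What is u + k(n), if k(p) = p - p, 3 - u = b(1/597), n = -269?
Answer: -420228/617 ≈ -681.08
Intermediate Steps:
b(Y) = 707/(617*Y) (b(Y) = (707*(1/617))/Y = 707/(617*Y))
u = -420228/617 (u = 3 - 707/(617*(1/597)) = 3 - 707/(617*1/597) = 3 - 707*597/617 = 3 - 1*422079/617 = 3 - 422079/617 = -420228/617 ≈ -681.08)
k(p) = 0
u + k(n) = -420228/617 + 0 = -420228/617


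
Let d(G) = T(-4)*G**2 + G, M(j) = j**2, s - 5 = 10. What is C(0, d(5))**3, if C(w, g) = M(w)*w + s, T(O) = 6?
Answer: 3375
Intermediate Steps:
s = 15 (s = 5 + 10 = 15)
d(G) = G + 6*G**2 (d(G) = 6*G**2 + G = G + 6*G**2)
C(w, g) = 15 + w**3 (C(w, g) = w**2*w + 15 = w**3 + 15 = 15 + w**3)
C(0, d(5))**3 = (15 + 0**3)**3 = (15 + 0)**3 = 15**3 = 3375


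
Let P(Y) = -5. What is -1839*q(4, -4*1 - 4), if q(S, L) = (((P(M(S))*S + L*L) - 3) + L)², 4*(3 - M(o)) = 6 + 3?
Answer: -2002671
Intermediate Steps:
M(o) = ¾ (M(o) = 3 - (6 + 3)/4 = 3 - ¼*9 = 3 - 9/4 = ¾)
q(S, L) = (-3 + L + L² - 5*S)² (q(S, L) = (((-5*S + L*L) - 3) + L)² = (((-5*S + L²) - 3) + L)² = (((L² - 5*S) - 3) + L)² = ((-3 + L² - 5*S) + L)² = (-3 + L + L² - 5*S)²)
-1839*q(4, -4*1 - 4) = -1839*(-3 + (-4*1 - 4) + (-4*1 - 4)² - 5*4)² = -1839*(-3 + (-4 - 4) + (-4 - 4)² - 20)² = -1839*(-3 - 8 + (-8)² - 20)² = -1839*(-3 - 8 + 64 - 20)² = -1839*33² = -1839*1089 = -2002671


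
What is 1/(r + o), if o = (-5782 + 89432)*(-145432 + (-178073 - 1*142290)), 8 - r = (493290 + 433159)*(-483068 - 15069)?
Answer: 1/422534773771 ≈ 2.3667e-12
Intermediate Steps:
r = 461498525521 (r = 8 - (493290 + 433159)*(-483068 - 15069) = 8 - 926449*(-498137) = 8 - 1*(-461498525513) = 8 + 461498525513 = 461498525521)
o = -38963751750 (o = 83650*(-145432 + (-178073 - 142290)) = 83650*(-145432 - 320363) = 83650*(-465795) = -38963751750)
1/(r + o) = 1/(461498525521 - 38963751750) = 1/422534773771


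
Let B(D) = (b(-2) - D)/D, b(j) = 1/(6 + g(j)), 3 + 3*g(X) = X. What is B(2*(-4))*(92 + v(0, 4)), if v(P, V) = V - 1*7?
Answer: -9523/104 ≈ -91.567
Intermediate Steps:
g(X) = -1 + X/3
v(P, V) = -7 + V (v(P, V) = V - 7 = -7 + V)
b(j) = 1/(5 + j/3) (b(j) = 1/(6 + (-1 + j/3)) = 1/(5 + j/3))
B(D) = (3/13 - D)/D (B(D) = (3/(15 - 2) - D)/D = (3/13 - D)/D)
B(2*(-4))*(92 + v(0, 4)) = ((3/13 - 2*(-4))/((2*(-4))))*(92 + (-7 + 4)) = ((3/13 - 1*(-8))/(-8))*(92 - 3) = -(3/13 + 8)/8*89 = -⅛*107/13*89 = -107/104*89 = -9523/104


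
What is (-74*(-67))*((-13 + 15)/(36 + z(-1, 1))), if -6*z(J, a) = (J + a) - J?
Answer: 59496/215 ≈ 276.73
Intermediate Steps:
z(J, a) = -a/6 (z(J, a) = -((J + a) - J)/6 = -a/6)
(-74*(-67))*((-13 + 15)/(36 + z(-1, 1))) = (-74*(-67))*((-13 + 15)/(36 - 1/6*1)) = 4958*(2/(36 - 1/6)) = 4958*(2/(215/6)) = 4958*(2*(6/215)) = 4958*(12/215) = 59496/215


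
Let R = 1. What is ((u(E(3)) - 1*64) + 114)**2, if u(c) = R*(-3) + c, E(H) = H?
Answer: 2500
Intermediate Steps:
u(c) = -3 + c (u(c) = 1*(-3) + c = -3 + c)
((u(E(3)) - 1*64) + 114)**2 = (((-3 + 3) - 1*64) + 114)**2 = ((0 - 64) + 114)**2 = (-64 + 114)**2 = 50**2 = 2500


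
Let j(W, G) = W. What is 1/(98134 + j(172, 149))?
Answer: 1/98306 ≈ 1.0172e-5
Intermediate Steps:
1/(98134 + j(172, 149)) = 1/(98134 + 172) = 1/98306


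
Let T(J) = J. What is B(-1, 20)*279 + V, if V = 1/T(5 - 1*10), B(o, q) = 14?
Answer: 19529/5 ≈ 3905.8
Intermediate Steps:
V = -⅕ (V = 1/(5 - 1*10) = 1/(5 - 10) = 1/(-5) = -⅕ ≈ -0.20000)
B(-1, 20)*279 + V = 14*279 - ⅕ = 3906 - ⅕ = 19529/5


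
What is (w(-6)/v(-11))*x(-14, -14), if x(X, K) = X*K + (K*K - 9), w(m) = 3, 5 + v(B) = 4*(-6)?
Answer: -1149/29 ≈ -39.621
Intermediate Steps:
v(B) = -29 (v(B) = -5 + 4*(-6) = -5 - 24 = -29)
x(X, K) = -9 + K² + K*X (x(X, K) = K*X + (K² - 9) = K*X + (-9 + K²) = -9 + K² + K*X)
(w(-6)/v(-11))*x(-14, -14) = (3/(-29))*(-9 + (-14)² - 14*(-14)) = (3*(-1/29))*(-9 + 196 + 196) = -3/29*383 = -1149/29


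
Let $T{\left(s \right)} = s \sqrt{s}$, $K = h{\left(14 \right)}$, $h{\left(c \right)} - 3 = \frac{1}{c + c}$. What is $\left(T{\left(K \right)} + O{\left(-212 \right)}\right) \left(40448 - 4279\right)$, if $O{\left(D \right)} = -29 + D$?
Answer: $-8716729 + \frac{439195 \sqrt{595}}{56} \approx -8.5254 \cdot 10^{6}$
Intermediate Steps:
$h{\left(c \right)} = 3 + \frac{1}{2 c}$ ($h{\left(c \right)} = 3 + \frac{1}{c + c} = 3 + \frac{1}{2 c}$)
$K = \frac{85}{28}$ ($K = 3 + \frac{1}{2 \cdot 14} = 3 + \frac{1}{2} \cdot \frac{1}{14} = 3 + \frac{1}{28} = \frac{85}{28} \approx 3.0357$)
$T{\left(s \right)} = s^{\frac{3}{2}}$
$\left(T{\left(K \right)} + O{\left(-212 \right)}\right) \left(40448 - 4279\right) = \left(\left(\frac{85}{28}\right)^{\frac{3}{2}} - 241\right) \left(40448 - 4279\right) = \left(\frac{85 \sqrt{595}}{392} - 241\right) 36169 = \left(-241 + \frac{85 \sqrt{595}}{392}\right) 36169 = -8716729 + \frac{439195 \sqrt{595}}{56}$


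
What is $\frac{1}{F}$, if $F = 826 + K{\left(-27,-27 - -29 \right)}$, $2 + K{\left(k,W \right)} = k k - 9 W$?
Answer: $\frac{1}{1535} \approx 0.00065147$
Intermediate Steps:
$K{\left(k,W \right)} = -2 + k^{2} - 9 W$ ($K{\left(k,W \right)} = -2 - \left(9 W - k k\right) = -2 - \left(- k^{2} + 9 W\right) = -2 + k^{2} - 9 W$)
$F = 1535$ ($F = 826 - \left(2 - 729 + 9 \left(-27 - -29\right)\right) = 826 - \left(-727 + 9 \left(-27 + 29\right)\right) = 826 - -709 = 826 + 709 = 1535$)
$\frac{1}{F} = \frac{1}{1535}$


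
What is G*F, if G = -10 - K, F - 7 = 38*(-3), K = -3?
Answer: 749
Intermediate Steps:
F = -107 (F = 7 + 38*(-3) = 7 - 114 = -107)
G = -7 (G = -10 - 1*(-3) = -10 + 3 = -7)
G*F = -7*(-107) = 749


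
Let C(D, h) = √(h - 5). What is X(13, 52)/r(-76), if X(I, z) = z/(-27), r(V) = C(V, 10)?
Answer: -52*√5/135 ≈ -0.86130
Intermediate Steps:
C(D, h) = √(-5 + h)
r(V) = √5 (r(V) = √(-5 + 10) = √5)
X(I, z) = -z/27 (X(I, z) = z*(-1/27) = -z/27)
X(13, 52)/r(-76) = (-1/27*52)/(√5) = -52*√5/135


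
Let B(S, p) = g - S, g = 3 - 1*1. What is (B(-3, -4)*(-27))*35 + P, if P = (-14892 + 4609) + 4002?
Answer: -11006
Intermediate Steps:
g = 2 (g = 3 - 1 = 2)
B(S, p) = 2 - S
P = -6281 (P = -10283 + 4002 = -6281)
(B(-3, -4)*(-27))*35 + P = ((2 - 1*(-3))*(-27))*35 - 6281 = ((2 + 3)*(-27))*35 - 6281 = (5*(-27))*35 - 6281 = -135*35 - 6281 = -4725 - 6281 = -11006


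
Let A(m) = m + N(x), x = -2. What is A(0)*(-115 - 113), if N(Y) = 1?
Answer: -228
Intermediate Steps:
A(m) = 1 + m (A(m) = m + 1 = 1 + m)
A(0)*(-115 - 113) = (1 + 0)*(-115 - 113) = 1*(-228) = -228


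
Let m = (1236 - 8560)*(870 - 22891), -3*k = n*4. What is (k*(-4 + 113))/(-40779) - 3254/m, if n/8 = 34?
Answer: 9563166807685/9865366027974 ≈ 0.96937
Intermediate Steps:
n = 272 (n = 8*34 = 272)
k = -1088/3 (k = -272*4/3 = -1/3*1088 = -1088/3 ≈ -362.67)
m = 161281804 (m = -7324*(-22021) = 161281804)
(k*(-4 + 113))/(-40779) - 3254/m = -1088*(-4 + 113)/3/(-40779) - 3254/161281804 = -1088/3*109*(-1/40779) - 3254*1/161281804 = -118592/3*(-1/40779) - 1627/80640902 = 118592/122337 - 1627/80640902 = 9563166807685/9865366027974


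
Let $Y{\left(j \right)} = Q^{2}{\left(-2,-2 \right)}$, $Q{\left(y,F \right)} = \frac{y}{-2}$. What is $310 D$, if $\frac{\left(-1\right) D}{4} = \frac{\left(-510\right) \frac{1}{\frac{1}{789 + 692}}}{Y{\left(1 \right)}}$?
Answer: $936584400$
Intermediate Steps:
$Q{\left(y,F \right)} = - \frac{y}{2}$ ($Q{\left(y,F \right)} = y \left(- \frac{1}{2}\right) = - \frac{y}{2}$)
$Y{\left(j \right)} = 1$ ($Y{\left(j \right)} = \left(\left(- \frac{1}{2}\right) \left(-2\right)\right)^{2} = 1^{2} = 1$)
$D = 3021240$ ($D = - 4 \frac{\left(-510\right) \frac{1}{\frac{1}{789 + 692}}}{1} = - 4 - \frac{510}{\frac{1}{1481}} \cdot 1 = - 4 - 510 \frac{1}{\frac{1}{1481}} \cdot 1 = - 4 \left(-510\right) 1481 \cdot 1 = - 4 \left(\left(-755310\right) 1\right) = \left(-4\right) \left(-755310\right) = 3021240$)
$310 D = 310 \cdot 3021240 = 936584400$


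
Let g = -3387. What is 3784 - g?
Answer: 7171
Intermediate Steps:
3784 - g = 3784 - 1*(-3387) = 3784 + 3387 = 7171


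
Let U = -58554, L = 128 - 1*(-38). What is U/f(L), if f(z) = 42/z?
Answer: -1619994/7 ≈ -2.3143e+5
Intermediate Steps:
L = 166 (L = 128 + 38 = 166)
U/f(L) = -58554/(42/166) = -58554/(42*(1/166)) = -58554/21/83 = -58554*83/21 = -1619994/7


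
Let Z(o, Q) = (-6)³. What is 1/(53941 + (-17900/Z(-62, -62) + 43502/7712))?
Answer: 104112/5625120469 ≈ 1.8508e-5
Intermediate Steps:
Z(o, Q) = -216
1/(53941 + (-17900/Z(-62, -62) + 43502/7712)) = 1/(53941 + (-17900/(-216) + 43502/7712)) = 1/(53941 + (-17900*(-1/216) + 43502*(1/7712))) = 1/(53941 + (4475/54 + 21751/3856)) = 1/(53941 + 9215077/104112) = 1/(5625120469/104112) = 104112/5625120469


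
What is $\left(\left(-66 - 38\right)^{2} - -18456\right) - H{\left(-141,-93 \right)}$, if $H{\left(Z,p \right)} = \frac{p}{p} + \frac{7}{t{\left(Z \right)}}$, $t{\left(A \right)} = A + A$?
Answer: $\frac{8254429}{282} \approx 29271.0$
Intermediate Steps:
$t{\left(A \right)} = 2 A$
$H{\left(Z,p \right)} = 1 + \frac{7}{2 Z}$ ($H{\left(Z,p \right)} = \frac{p}{p} + \frac{7}{2 Z} = 1 + 7 \frac{1}{2 Z} = 1 + \frac{7}{2 Z}$)
$\left(\left(-66 - 38\right)^{2} - -18456\right) - H{\left(-141,-93 \right)} = \left(\left(-66 - 38\right)^{2} - -18456\right) - \frac{\frac{7}{2} - 141}{-141} = \left(\left(-104\right)^{2} + 18456\right) - \left(- \frac{1}{141}\right) \left(- \frac{275}{2}\right) = \left(10816 + 18456\right) - \frac{275}{282} = 29272 - \frac{275}{282} = \frac{8254429}{282}$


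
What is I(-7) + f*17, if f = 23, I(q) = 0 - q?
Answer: 398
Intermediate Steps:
I(q) = -q
I(-7) + f*17 = -1*(-7) + 23*17 = 7 + 391 = 398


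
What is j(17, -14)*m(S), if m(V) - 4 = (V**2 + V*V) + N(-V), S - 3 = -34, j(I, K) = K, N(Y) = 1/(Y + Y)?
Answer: -835891/31 ≈ -26964.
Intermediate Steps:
N(Y) = 1/(2*Y)
S = -31 (S = 3 - 34 = -31)
m(V) = 4 + 2*V**2 - 1/(2*V) (m(V) = 4 + ((V**2 + V*V) + 1/(2*((-V)))) = 4 + ((V**2 + V**2) + (-1/V)/2) = 4 + (2*V**2 - 1/(2*V)) = 4 + 2*V**2 - 1/(2*V))
j(17, -14)*m(S) = -14*(4 + 2*(-31)**2 - 1/2/(-31)) = -14*(4 + 2*961 - 1/2*(-1/31)) = -14*(4 + 1922 + 1/62) = -14*119413/62 = -835891/31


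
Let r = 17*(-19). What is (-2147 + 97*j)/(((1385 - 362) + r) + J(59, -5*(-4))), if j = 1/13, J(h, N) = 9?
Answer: -27814/9217 ≈ -3.0177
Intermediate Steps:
j = 1/13 ≈ 0.076923
r = -323
(-2147 + 97*j)/(((1385 - 362) + r) + J(59, -5*(-4))) = (-2147 + 97*(1/13))/(((1385 - 362) - 323) + 9) = (-2147 + 97/13)/((1023 - 323) + 9) = -27814/(13*(700 + 9)) = -27814/13/709 = -27814/13*1/709 = -27814/9217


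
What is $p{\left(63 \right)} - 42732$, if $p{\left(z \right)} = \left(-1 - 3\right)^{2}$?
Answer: $-42716$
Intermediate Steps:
$p{\left(z \right)} = 16$ ($p{\left(z \right)} = \left(-4\right)^{2} = 16$)
$p{\left(63 \right)} - 42732 = 16 - 42732 = -42716$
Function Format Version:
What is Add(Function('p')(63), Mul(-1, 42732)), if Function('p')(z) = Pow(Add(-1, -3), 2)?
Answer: -42716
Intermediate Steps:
Function('p')(z) = 16 (Function('p')(z) = Pow(-4, 2) = 16)
Add(Function('p')(63), Mul(-1, 42732)) = Add(16, Mul(-1, 42732)) = Add(16, -42732) = -42716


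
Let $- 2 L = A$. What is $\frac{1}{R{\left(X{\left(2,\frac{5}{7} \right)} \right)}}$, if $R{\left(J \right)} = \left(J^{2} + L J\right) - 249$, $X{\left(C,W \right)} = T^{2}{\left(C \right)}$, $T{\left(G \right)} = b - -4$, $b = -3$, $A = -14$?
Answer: $- \frac{1}{241} \approx -0.0041494$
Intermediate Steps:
$L = 7$ ($L = \left(- \frac{1}{2}\right) \left(-14\right) = 7$)
$T{\left(G \right)} = 1$ ($T{\left(G \right)} = -3 - -4 = -3 + 4 = 1$)
$X{\left(C,W \right)} = 1$ ($X{\left(C,W \right)} = 1^{2} = 1$)
$R{\left(J \right)} = -249 + J^{2} + 7 J$ ($R{\left(J \right)} = \left(J^{2} + 7 J\right) - 249 = -249 + J^{2} + 7 J$)
$\frac{1}{R{\left(X{\left(2,\frac{5}{7} \right)} \right)}} = \frac{1}{-249 + 1^{2} + 7 \cdot 1} = \frac{1}{-249 + 1 + 7} = \frac{1}{-241} = - \frac{1}{241}$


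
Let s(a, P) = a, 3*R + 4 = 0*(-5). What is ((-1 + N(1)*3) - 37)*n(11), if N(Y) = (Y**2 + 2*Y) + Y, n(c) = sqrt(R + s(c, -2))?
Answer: -26*sqrt(87)/3 ≈ -80.837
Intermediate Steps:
R = -4/3 (R = -4/3 + (0*(-5))/3 = -4/3 + (1/3)*0 = -4/3 + 0 = -4/3 ≈ -1.3333)
n(c) = sqrt(-4/3 + c)
N(Y) = Y**2 + 3*Y
((-1 + N(1)*3) - 37)*n(11) = ((-1 + (1*(3 + 1))*3) - 37)*(sqrt(-12 + 9*11)/3) = ((-1 + (1*4)*3) - 37)*(sqrt(-12 + 99)/3) = ((-1 + 4*3) - 37)*(sqrt(87)/3) = ((-1 + 12) - 37)*(sqrt(87)/3) = (11 - 37)*(sqrt(87)/3) = -26*sqrt(87)/3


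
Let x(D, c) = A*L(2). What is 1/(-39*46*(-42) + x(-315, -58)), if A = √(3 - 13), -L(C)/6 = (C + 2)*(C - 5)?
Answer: 2093/157704804 - I*√10/78852402 ≈ 1.3272e-5 - 4.0104e-8*I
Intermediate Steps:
L(C) = -6*(-5 + C)*(2 + C) (L(C) = -6*(C + 2)*(C - 5) = -6*(2 + C)*(-5 + C) = -6*(-5 + C)*(2 + C))
A = I*√10 (A = √(-10) = I*√10 ≈ 3.1623*I)
x(D, c) = 72*I*√10 (x(D, c) = (I*√10)*(60 - 6*2² + 18*2) = (I*√10)*(60 - 6*4 + 36) = (I*√10)*(60 - 24 + 36) = (I*√10)*72 = 72*I*√10)
1/(-39*46*(-42) + x(-315, -58)) = 1/(-39*46*(-42) + 72*I*√10) = 1/(-1794*(-42) + 72*I*√10) = 1/(75348 + 72*I*√10)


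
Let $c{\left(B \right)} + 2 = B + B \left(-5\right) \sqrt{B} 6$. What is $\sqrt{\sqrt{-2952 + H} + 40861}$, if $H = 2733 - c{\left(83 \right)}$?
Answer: $\sqrt{40861 + \sqrt{30} \sqrt{-10 + 83 \sqrt{83}}} \approx 202.51$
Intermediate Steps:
$c{\left(B \right)} = -2 + B - 30 B^{\frac{3}{2}}$ ($c{\left(B \right)} = -2 + \left(B + B \left(-5\right) \sqrt{B} 6\right) = -2 + \left(B + - 5 B \sqrt{B} 6\right) = -2 + \left(B + - 5 B^{\frac{3}{2}} \cdot 6\right) = -2 - \left(- B + 30 B^{\frac{3}{2}}\right) = -2 + B - 30 B^{\frac{3}{2}}$)
$H = 2652 + 2490 \sqrt{83}$ ($H = 2733 - \left(-2 + 83 - 30 \cdot 83^{\frac{3}{2}}\right) = 2733 - \left(-2 + 83 - 30 \cdot 83 \sqrt{83}\right) = 2733 - \left(-2 + 83 - 2490 \sqrt{83}\right) = 2733 - \left(81 - 2490 \sqrt{83}\right) = 2652 + 2490 \sqrt{83} \approx 25337.0$)
$\sqrt{\sqrt{-2952 + H} + 40861} = \sqrt{\sqrt{-2952 + \left(2652 + 2490 \sqrt{83}\right)} + 40861} = \sqrt{\sqrt{-300 + 2490 \sqrt{83}} + 40861} = \sqrt{40861 + \sqrt{-300 + 2490 \sqrt{83}}}$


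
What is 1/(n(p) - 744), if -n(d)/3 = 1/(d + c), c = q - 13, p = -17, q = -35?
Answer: -65/48357 ≈ -0.0013442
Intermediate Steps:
c = -48 (c = -35 - 13 = -48)
n(d) = -3/(-48 + d) (n(d) = -3/(d - 48) = -3/(-48 + d))
1/(n(p) - 744) = 1/(-3/(-48 - 17) - 744) = 1/(-3/(-65) - 744) = 1/(-3*(-1/65) - 744) = 1/(3/65 - 744) = 1/(-48357/65) = -65/48357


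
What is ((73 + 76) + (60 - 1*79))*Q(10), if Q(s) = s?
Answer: 1300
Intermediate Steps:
((73 + 76) + (60 - 1*79))*Q(10) = ((73 + 76) + (60 - 1*79))*10 = (149 + (60 - 79))*10 = (149 - 19)*10 = 130*10 = 1300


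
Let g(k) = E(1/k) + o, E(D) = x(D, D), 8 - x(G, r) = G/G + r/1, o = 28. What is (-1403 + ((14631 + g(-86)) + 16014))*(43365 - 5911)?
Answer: 47151271321/43 ≈ 1.0965e+9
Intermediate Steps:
x(G, r) = 7 - r (x(G, r) = 8 - (G/G + r/1) = 8 - (1 + r*1) = 8 - (1 + r) = 8 + (-1 - r) = 7 - r)
E(D) = 7 - D
g(k) = 35 - 1/k (g(k) = (7 - 1/k) + 28 = 35 - 1/k)
(-1403 + ((14631 + g(-86)) + 16014))*(43365 - 5911) = (-1403 + ((14631 + (35 - 1/(-86))) + 16014))*(43365 - 5911) = (-1403 + ((14631 + (35 - 1*(-1/86))) + 16014))*37454 = (-1403 + ((14631 + (35 + 1/86)) + 16014))*37454 = (-1403 + ((14631 + 3011/86) + 16014))*37454 = (-1403 + (1261277/86 + 16014))*37454 = (-1403 + 2638481/86)*37454 = (2517823/86)*37454 = 47151271321/43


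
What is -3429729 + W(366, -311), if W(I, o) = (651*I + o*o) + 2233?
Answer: -3092509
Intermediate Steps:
W(I, o) = 2233 + o**2 + 651*I (W(I, o) = (651*I + o**2) + 2233 = (o**2 + 651*I) + 2233 = 2233 + o**2 + 651*I)
-3429729 + W(366, -311) = -3429729 + (2233 + (-311)**2 + 651*366) = -3429729 + (2233 + 96721 + 238266) = -3429729 + 337220 = -3092509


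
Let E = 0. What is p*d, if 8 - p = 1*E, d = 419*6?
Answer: 20112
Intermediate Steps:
d = 2514
p = 8 (p = 8 - 0 = 8 - 1*0 = 8 + 0 = 8)
p*d = 8*2514 = 20112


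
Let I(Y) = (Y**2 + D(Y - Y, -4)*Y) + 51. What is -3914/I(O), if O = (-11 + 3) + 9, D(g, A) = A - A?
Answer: -1957/26 ≈ -75.269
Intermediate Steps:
D(g, A) = 0
O = 1 (O = -8 + 9 = 1)
I(Y) = 51 + Y**2 (I(Y) = (Y**2 + 0*Y) + 51 = (Y**2 + 0) + 51 = Y**2 + 51 = 51 + Y**2)
-3914/I(O) = -3914/(51 + 1**2) = -3914/(51 + 1) = -3914/52 = -3914*1/52 = -1957/26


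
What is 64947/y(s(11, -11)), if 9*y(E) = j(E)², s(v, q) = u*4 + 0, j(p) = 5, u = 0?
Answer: 584523/25 ≈ 23381.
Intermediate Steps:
s(v, q) = 0 (s(v, q) = 0*4 + 0 = 0 + 0 = 0)
y(E) = 25/9 (y(E) = (⅑)*5² = (⅑)*25 = 25/9)
64947/y(s(11, -11)) = 64947/(25/9) = 64947*(9/25) = 584523/25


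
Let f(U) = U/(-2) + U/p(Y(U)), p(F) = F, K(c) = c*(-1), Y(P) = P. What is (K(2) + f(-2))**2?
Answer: 0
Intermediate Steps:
K(c) = -c
f(U) = 1 - U/2 (f(U) = U/(-2) + U/U = U*(-1/2) + 1 = -U/2 + 1 = 1 - U/2)
(K(2) + f(-2))**2 = (-1*2 + (1 - 1/2*(-2)))**2 = (-2 + (1 + 1))**2 = (-2 + 2)**2 = 0**2 = 0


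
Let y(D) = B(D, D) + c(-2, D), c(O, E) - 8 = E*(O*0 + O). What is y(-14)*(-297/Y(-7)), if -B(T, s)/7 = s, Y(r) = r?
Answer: 39798/7 ≈ 5685.4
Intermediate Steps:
c(O, E) = 8 + E*O (c(O, E) = 8 + E*(O*0 + O) = 8 + E*(0 + O) = 8 + E*O)
B(T, s) = -7*s
y(D) = 8 - 9*D (y(D) = -7*D + (8 + D*(-2)) = -7*D + (8 - 2*D) = 8 - 9*D)
y(-14)*(-297/Y(-7)) = (8 - 9*(-14))*(-297/(-7)) = (8 + 126)*(-297*(-1/7)) = 134*(297/7) = 39798/7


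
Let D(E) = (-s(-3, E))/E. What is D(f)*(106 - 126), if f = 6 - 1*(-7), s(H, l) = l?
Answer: 20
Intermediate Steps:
f = 13 (f = 6 + 7 = 13)
D(E) = -1 (D(E) = (-E)/E = -1)
D(f)*(106 - 126) = -(106 - 126) = -1*(-20) = 20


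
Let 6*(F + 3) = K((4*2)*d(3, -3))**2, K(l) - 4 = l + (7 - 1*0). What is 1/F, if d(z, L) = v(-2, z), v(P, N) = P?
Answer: 6/7 ≈ 0.85714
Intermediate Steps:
d(z, L) = -2
K(l) = 11 + l (K(l) = 4 + (l + (7 - 1*0)) = 4 + (l + (7 + 0)) = 4 + (l + 7) = 4 + (7 + l) = 11 + l)
F = 7/6 (F = -3 + (11 + (4*2)*(-2))**2/6 = -3 + (11 + 8*(-2))**2/6 = -3 + (11 - 16)**2/6 = -3 + (1/6)*(-5)**2 = -3 + (1/6)*25 = -3 + 25/6 = 7/6 ≈ 1.1667)
1/F = 1/(7/6) = 6/7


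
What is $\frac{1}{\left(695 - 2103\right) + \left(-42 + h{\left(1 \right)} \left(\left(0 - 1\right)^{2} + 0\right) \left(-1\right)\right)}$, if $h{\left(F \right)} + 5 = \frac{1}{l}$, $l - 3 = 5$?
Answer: $- \frac{8}{11561} \approx -0.00069198$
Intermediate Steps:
$l = 8$ ($l = 3 + 5 = 8$)
$h{\left(F \right)} = - \frac{39}{8}$ ($h{\left(F \right)} = -5 + \frac{1}{8} = - \frac{39}{8}$)
$\frac{1}{\left(695 - 2103\right) + \left(-42 + h{\left(1 \right)} \left(\left(0 - 1\right)^{2} + 0\right) \left(-1\right)\right)} = \frac{1}{\left(695 - 2103\right) - \left(42 + \frac{39 \left(\left(0 - 1\right)^{2} + 0\right) \left(-1\right)}{8}\right)} = \frac{1}{\left(695 - 2103\right) - \left(42 + \frac{39 \left(\left(-1\right)^{2} + 0\right) \left(-1\right)}{8}\right)} = \frac{1}{-1408 - \left(42 + \frac{39 \left(1 + 0\right) \left(-1\right)}{8}\right)} = \frac{1}{-1408 - \left(42 + \frac{39 \cdot 1 \left(-1\right)}{8}\right)} = \frac{1}{-1408 - \frac{297}{8}} = \frac{1}{- \frac{11561}{8}} = - \frac{8}{11561}$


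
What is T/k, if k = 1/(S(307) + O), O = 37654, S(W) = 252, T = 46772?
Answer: 1772939432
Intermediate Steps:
k = 1/37906 (k = 1/(252 + 37654) = 1/37906 ≈ 2.6381e-5)
T/k = 46772/(1/37906) = 46772*37906 = 1772939432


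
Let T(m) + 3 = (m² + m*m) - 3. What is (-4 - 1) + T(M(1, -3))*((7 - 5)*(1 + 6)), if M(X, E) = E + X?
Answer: 23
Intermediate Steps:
T(m) = -6 + 2*m² (T(m) = -3 + ((m² + m*m) - 3) = -3 + ((m² + m²) - 3) = -3 + (2*m² - 3) = -3 + (-3 + 2*m²) = -6 + 2*m²)
(-4 - 1) + T(M(1, -3))*((7 - 5)*(1 + 6)) = (-4 - 1) + (-6 + 2*(-3 + 1)²)*((7 - 5)*(1 + 6)) = -5 + (-6 + 2*(-2)²)*(2*7) = -5 + (-6 + 2*4)*14 = -5 + (-6 + 8)*14 = -5 + 2*14 = -5 + 28 = 23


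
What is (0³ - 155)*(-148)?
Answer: 22940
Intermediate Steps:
(0³ - 155)*(-148) = (0 - 155)*(-148) = -155*(-148) = 22940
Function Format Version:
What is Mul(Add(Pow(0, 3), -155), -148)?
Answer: 22940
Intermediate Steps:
Mul(Add(Pow(0, 3), -155), -148) = Mul(Add(0, -155), -148) = Mul(-155, -148) = 22940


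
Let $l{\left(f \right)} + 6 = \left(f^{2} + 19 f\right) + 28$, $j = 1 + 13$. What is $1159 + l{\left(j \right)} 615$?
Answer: $298819$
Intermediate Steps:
$j = 14$
$l{\left(f \right)} = 22 + f^{2} + 19 f$ ($l{\left(f \right)} = -6 + \left(\left(f^{2} + 19 f\right) + 28\right) = -6 + \left(28 + f^{2} + 19 f\right) = 22 + f^{2} + 19 f$)
$1159 + l{\left(j \right)} 615 = 1159 + \left(22 + 14^{2} + 19 \cdot 14\right) 615 = 1159 + \left(22 + 196 + 266\right) 615 = 1159 + 484 \cdot 615 = 1159 + 297660 = 298819$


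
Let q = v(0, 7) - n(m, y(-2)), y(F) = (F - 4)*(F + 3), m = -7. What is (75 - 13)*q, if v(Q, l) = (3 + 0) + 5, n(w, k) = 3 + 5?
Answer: 0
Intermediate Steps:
y(F) = (-4 + F)*(3 + F)
n(w, k) = 8
v(Q, l) = 8 (v(Q, l) = 3 + 5 = 8)
q = 0 (q = 8 - 1*8 = 8 - 8 = 0)
(75 - 13)*q = (75 - 13)*0 = 62*0 = 0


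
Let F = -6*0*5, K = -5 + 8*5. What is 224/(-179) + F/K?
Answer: -224/179 ≈ -1.2514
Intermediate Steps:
K = 35 (K = -5 + 40 = 35)
F = 0 (F = 0*5 = 0)
224/(-179) + F/K = 224/(-179) + 0/35 = 224*(-1/179) + 0*(1/35) = -224/179 + 0 = -224/179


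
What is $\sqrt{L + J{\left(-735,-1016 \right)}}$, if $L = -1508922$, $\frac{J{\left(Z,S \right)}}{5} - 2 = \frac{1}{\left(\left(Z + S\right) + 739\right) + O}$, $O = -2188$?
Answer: $\frac{3 i \sqrt{1073004090}}{80} \approx 1228.4 i$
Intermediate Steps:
$J{\left(Z,S \right)} = 10 + \frac{5}{-1449 + S + Z}$ ($J{\left(Z,S \right)} = 10 + \frac{5}{\left(\left(Z + S\right) + 739\right) - 2188} = 10 + \frac{5}{\left(\left(S + Z\right) + 739\right) - 2188} = 10 + \frac{5}{\left(739 + S + Z\right) - 2188} = 10 + \frac{5}{-1449 + S + Z}$)
$\sqrt{L + J{\left(-735,-1016 \right)}} = \sqrt{-1508922 + \frac{5 \left(-2897 + 2 \left(-1016\right) + 2 \left(-735\right)\right)}{-1449 - 1016 - 735}} = \sqrt{-1508922 + \frac{5 \left(-2897 - 2032 - 1470\right)}{-3200}} = \sqrt{-1508922 + 5 \left(- \frac{1}{3200}\right) \left(-6399\right)} = \sqrt{-1508922 + \frac{6399}{640}} = \sqrt{- \frac{965703681}{640}} = \frac{3 i \sqrt{1073004090}}{80}$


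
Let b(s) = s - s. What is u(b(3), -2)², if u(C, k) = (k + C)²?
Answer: 16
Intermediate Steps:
b(s) = 0
u(C, k) = (C + k)²
u(b(3), -2)² = ((0 - 2)²)² = ((-2)²)² = 4² = 16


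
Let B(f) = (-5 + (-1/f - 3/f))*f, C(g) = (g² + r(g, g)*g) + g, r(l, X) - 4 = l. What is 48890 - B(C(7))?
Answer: 49559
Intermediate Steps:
r(l, X) = 4 + l
C(g) = g + g² + g*(4 + g) (C(g) = (g² + (4 + g)*g) + g = (g² + g*(4 + g)) + g = g + g² + g*(4 + g))
B(f) = f*(-5 - 4/f) (B(f) = (-5 - 4/f)*f = f*(-5 - 4/f))
48890 - B(C(7)) = 48890 - (-4 - 35*(5 + 2*7)) = 48890 - (-4 - 35*(5 + 14)) = 48890 - (-4 - 35*19) = 48890 - (-4 - 5*133) = 48890 - (-4 - 665) = 48890 - 1*(-669) = 48890 + 669 = 49559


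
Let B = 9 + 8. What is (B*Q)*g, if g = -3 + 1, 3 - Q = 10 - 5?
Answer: 68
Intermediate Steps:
Q = -2 (Q = 3 - (10 - 5) = 3 - 1*5 = 3 - 5 = -2)
g = -2
B = 17
(B*Q)*g = (17*(-2))*(-2) = -34*(-2) = 68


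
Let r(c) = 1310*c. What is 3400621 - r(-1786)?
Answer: 5740281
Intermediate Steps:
3400621 - r(-1786) = 3400621 - 1310*(-1786) = 3400621 - 1*(-2339660) = 3400621 + 2339660 = 5740281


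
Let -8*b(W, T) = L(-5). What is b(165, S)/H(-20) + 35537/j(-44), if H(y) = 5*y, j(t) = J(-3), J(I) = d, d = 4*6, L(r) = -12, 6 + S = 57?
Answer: 111052/75 ≈ 1480.7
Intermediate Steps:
S = 51 (S = -6 + 57 = 51)
b(W, T) = 3/2 (b(W, T) = -1/8*(-12) = 3/2)
d = 24
J(I) = 24
j(t) = 24
b(165, S)/H(-20) + 35537/j(-44) = 3/(2*((5*(-20)))) + 35537/24 = (3/2)/(-100) + 35537*(1/24) = (3/2)*(-1/100) + 35537/24 = -3/200 + 35537/24 = 111052/75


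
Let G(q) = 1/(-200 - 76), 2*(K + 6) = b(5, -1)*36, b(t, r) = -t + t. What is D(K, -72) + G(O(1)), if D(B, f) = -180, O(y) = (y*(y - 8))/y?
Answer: -49681/276 ≈ -180.00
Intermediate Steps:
b(t, r) = 0
O(y) = -8 + y (O(y) = (y*(-8 + y))/y = -8 + y)
K = -6 (K = -6 + (0*36)/2 = -6 + (½)*0 = -6 + 0 = -6)
G(q) = -1/276 (G(q) = 1/(-276) = -1/276)
D(K, -72) + G(O(1)) = -180 - 1/276 = -49681/276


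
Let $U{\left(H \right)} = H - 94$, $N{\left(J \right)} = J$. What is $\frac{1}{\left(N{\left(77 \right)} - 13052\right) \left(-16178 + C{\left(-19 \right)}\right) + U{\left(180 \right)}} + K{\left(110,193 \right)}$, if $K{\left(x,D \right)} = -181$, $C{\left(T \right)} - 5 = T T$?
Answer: $- \frac{37134102265}{205160786} \approx -181.0$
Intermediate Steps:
$U{\left(H \right)} = -94 + H$ ($U{\left(H \right)} = H - 94 = -94 + H$)
$C{\left(T \right)} = 5 + T^{2}$ ($C{\left(T \right)} = 5 + T T = 5 + T^{2}$)
$\frac{1}{\left(N{\left(77 \right)} - 13052\right) \left(-16178 + C{\left(-19 \right)}\right) + U{\left(180 \right)}} + K{\left(110,193 \right)} = \frac{1}{\left(77 - 13052\right) \left(-16178 + \left(5 + \left(-19\right)^{2}\right)\right) + \left(-94 + 180\right)} - 181 = \frac{1}{- 12975 \left(-16178 + \left(5 + 361\right)\right) + 86} - 181 = \frac{1}{- 12975 \left(-16178 + 366\right) + 86} - 181 = \frac{1}{\left(-12975\right) \left(-15812\right) + 86} - 181 = \frac{1}{205160700 + 86} - 181 = \frac{1}{205160786} - 181 = - \frac{37134102265}{205160786}$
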